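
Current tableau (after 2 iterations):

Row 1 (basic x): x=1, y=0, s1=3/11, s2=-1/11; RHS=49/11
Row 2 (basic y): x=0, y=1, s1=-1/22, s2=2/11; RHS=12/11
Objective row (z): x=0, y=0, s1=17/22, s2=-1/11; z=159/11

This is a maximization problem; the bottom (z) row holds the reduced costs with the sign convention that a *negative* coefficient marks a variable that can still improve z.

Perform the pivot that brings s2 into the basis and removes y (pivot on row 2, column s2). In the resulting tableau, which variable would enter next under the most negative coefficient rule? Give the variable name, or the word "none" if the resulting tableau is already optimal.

Pivot element 2/11. New z-row = old z-row − (-1/11)·(row 2/(2/11)).
Updated z-row coefficients: x: 0, y: 1/2, s1: 3/4, s2: 0.
No coefficient is strictly negative; the tableau after this pivot is optimal.

none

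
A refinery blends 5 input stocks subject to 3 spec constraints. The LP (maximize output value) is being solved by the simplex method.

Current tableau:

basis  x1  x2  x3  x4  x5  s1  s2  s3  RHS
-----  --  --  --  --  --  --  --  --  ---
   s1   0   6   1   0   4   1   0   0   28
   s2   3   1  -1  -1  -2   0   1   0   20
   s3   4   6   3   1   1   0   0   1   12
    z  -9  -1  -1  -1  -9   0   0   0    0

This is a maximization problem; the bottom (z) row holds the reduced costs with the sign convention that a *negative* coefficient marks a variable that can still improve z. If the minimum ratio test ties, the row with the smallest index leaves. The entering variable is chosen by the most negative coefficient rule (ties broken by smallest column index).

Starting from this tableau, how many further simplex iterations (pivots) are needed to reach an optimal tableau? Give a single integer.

pivot: x1 in, s3 out → z = 27
pivot: x5 in, s1 out → z = 297/4
No improving column remains; optimal.

2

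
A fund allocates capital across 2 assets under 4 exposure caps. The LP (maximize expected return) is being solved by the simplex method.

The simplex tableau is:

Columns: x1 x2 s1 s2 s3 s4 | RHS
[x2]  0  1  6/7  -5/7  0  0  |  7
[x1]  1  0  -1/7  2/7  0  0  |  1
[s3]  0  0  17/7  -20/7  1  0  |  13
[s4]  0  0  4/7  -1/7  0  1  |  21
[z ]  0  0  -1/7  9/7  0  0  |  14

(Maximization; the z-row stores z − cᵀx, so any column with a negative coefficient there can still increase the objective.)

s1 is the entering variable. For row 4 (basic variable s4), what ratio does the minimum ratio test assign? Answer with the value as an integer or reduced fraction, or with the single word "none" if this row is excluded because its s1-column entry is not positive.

147/4

Ratio = RHS / (s1 entry) = 21 / (4/7) = 147/4.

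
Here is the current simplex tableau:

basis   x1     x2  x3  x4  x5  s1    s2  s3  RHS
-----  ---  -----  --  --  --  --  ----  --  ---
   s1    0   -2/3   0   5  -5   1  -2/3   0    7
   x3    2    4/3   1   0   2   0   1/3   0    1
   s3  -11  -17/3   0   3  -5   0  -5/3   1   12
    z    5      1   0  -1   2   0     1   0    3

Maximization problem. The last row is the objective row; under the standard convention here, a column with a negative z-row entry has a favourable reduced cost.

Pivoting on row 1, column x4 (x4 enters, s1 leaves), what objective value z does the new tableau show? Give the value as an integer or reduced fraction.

Minimum ratio for x4: 7/5 = 7/5.
z changes by −(z-row coeff of x4)·ratio = −(-1)·(7/5) = 7/5.
New z = 3 + (7/5) = 22/5.

22/5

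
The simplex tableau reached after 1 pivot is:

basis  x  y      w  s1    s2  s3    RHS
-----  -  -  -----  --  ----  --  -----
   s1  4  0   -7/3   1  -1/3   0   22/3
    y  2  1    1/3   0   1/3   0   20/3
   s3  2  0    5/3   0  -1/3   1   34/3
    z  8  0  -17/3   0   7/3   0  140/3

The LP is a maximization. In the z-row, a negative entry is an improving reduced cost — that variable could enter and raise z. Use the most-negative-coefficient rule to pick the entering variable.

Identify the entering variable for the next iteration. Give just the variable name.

Objective-row coefficients: x: 8, y: 0, w: -17/3, s1: 0, s2: 7/3, s3: 0.
The most negative is -17/3 in column w, so w enters.

w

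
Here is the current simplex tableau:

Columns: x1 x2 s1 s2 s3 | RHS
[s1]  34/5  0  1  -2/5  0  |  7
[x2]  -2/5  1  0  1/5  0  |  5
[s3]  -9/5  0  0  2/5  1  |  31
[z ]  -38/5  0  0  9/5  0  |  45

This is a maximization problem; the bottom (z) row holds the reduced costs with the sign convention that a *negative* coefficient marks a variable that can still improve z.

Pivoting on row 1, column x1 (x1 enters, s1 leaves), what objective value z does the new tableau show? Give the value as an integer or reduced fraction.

898/17

Minimum ratio for x1: 7/(34/5) = 35/34.
z changes by −(z-row coeff of x1)·ratio = −(-38/5)·(35/34) = 133/17.
New z = 45 + (133/17) = 898/17.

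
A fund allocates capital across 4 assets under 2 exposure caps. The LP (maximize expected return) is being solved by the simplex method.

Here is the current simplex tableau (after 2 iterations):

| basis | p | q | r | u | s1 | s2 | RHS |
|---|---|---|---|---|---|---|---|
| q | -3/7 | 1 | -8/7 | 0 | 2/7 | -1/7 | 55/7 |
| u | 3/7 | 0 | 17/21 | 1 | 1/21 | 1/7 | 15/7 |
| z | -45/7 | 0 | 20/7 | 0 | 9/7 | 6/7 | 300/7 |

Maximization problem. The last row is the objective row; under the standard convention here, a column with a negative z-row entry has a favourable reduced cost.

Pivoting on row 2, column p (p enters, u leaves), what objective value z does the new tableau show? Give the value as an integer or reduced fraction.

Minimum ratio for p: (15/7)/(3/7) = 5.
z changes by −(z-row coeff of p)·ratio = −(-45/7)·5 = 225/7.
New z = 300/7 + (225/7) = 75.

75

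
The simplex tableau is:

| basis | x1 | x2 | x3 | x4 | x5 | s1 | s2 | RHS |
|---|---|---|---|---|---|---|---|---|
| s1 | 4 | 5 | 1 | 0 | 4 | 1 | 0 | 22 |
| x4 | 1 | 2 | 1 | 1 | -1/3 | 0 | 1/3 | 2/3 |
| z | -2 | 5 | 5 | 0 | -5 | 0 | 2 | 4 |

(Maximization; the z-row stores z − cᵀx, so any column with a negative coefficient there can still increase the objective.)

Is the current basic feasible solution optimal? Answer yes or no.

no

Column x1 has objective-row coefficient -2, which is negative; an improving pivot exists, so not yet optimal.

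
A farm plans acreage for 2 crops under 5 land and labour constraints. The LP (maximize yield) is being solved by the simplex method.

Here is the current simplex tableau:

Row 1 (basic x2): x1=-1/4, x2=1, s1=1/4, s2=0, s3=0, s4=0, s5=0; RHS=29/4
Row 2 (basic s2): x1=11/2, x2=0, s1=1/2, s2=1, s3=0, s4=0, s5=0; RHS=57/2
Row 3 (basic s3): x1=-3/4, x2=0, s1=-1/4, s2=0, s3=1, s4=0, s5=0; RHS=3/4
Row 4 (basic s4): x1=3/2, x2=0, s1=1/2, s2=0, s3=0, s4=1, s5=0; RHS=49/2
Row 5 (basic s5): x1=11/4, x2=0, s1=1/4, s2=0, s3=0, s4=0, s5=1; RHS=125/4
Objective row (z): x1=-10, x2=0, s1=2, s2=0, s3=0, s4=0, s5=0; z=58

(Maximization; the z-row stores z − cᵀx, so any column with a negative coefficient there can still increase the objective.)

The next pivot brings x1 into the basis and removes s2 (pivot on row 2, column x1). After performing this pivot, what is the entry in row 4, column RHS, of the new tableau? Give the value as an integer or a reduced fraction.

Pivot element is row 2, column x1: 11/2.
Normalize row 2: new (row 2, RHS) = (57/2)/(11/2) = 57/11.
row 4 ← row 4 − (3/2)·(new row 2): 49/2 − (3/2)·(57/11) = 184/11.

184/11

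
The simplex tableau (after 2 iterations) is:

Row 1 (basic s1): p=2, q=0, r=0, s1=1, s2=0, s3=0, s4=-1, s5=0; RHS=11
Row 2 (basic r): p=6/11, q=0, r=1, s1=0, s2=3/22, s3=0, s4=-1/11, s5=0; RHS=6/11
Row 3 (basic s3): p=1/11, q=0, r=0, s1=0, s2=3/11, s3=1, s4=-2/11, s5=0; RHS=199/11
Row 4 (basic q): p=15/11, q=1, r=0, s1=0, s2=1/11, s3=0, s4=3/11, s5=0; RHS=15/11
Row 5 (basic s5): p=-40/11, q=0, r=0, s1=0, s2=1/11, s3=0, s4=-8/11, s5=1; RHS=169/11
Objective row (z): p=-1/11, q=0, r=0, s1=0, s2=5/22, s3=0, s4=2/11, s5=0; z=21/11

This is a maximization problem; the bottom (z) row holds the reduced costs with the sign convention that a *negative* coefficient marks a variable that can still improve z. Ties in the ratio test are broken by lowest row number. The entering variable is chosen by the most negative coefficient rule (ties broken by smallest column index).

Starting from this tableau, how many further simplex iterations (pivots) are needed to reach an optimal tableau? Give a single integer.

pivot: p in, r out → z = 2
No improving column remains; optimal.

1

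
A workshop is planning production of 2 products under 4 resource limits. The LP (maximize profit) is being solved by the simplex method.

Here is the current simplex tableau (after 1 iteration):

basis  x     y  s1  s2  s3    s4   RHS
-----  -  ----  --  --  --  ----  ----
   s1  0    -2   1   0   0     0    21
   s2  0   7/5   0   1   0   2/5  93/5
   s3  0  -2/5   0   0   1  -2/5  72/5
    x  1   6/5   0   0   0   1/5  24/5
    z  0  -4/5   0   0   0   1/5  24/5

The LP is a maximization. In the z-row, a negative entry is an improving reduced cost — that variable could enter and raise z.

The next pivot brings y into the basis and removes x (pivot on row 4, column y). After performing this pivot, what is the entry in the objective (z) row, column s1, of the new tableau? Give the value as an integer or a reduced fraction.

0

Pivot element is row 4, column y: 6/5.
Normalize row 4: new (row 4, s1) = 0/(6/5) = 0.
z-row ← z-row − (-4/5)·(new row 4): 0 − (-4/5)·0 = 0.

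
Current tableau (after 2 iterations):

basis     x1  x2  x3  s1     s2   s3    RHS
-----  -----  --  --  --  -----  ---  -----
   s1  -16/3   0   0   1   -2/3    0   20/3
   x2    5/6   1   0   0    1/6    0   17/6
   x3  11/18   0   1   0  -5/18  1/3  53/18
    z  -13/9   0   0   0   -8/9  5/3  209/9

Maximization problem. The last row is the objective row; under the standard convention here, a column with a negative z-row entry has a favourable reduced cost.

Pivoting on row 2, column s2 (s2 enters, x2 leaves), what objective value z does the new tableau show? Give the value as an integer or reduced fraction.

Minimum ratio for s2: (17/6)/(1/6) = 17.
z changes by −(z-row coeff of s2)·ratio = −(-8/9)·17 = 136/9.
New z = 209/9 + (136/9) = 115/3.

115/3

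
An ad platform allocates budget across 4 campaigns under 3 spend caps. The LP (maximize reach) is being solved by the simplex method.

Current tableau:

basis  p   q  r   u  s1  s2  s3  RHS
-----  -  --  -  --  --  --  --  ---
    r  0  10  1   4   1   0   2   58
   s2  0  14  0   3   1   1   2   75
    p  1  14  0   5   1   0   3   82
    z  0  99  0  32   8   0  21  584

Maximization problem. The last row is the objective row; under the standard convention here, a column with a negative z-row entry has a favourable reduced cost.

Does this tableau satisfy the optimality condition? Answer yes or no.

No objective-row coefficient is strictly negative, so no entering variable exists; the tableau is optimal.

yes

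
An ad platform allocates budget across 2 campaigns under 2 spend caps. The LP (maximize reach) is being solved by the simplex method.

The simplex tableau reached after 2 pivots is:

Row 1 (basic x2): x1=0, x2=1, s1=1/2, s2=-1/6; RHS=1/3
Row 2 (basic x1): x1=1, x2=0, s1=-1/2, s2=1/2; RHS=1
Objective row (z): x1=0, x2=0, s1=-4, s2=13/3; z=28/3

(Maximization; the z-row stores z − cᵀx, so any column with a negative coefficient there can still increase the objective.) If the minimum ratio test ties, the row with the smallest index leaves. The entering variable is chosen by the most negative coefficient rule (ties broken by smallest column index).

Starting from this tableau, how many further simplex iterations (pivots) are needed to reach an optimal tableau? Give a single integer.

pivot: s1 in, x2 out → z = 12
No improving column remains; optimal.

1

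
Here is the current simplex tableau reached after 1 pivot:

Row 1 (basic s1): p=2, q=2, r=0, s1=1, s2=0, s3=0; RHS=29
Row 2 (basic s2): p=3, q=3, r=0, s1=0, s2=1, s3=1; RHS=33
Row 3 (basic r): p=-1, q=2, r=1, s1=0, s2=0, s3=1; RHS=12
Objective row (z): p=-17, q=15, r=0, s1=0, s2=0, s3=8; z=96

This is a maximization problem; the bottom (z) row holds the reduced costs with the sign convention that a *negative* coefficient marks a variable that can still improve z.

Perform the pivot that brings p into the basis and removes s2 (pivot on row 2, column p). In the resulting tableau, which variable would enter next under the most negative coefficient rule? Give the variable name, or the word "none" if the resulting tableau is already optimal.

Pivot element 3. New z-row = old z-row − (-17)·(row 2/3).
Updated z-row coefficients: p: 0, q: 32, r: 0, s1: 0, s2: 17/3, s3: 41/3.
No coefficient is strictly negative; the tableau after this pivot is optimal.

none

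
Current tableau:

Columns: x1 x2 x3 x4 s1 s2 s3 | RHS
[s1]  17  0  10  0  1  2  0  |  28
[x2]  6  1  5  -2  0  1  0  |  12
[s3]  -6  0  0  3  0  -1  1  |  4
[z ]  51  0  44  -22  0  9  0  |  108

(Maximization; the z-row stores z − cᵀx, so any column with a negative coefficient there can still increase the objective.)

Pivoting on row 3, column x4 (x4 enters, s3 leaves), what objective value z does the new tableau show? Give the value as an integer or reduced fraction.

412/3

Minimum ratio for x4: 4/3 = 4/3.
z changes by −(z-row coeff of x4)·ratio = −(-22)·(4/3) = 88/3.
New z = 108 + (88/3) = 412/3.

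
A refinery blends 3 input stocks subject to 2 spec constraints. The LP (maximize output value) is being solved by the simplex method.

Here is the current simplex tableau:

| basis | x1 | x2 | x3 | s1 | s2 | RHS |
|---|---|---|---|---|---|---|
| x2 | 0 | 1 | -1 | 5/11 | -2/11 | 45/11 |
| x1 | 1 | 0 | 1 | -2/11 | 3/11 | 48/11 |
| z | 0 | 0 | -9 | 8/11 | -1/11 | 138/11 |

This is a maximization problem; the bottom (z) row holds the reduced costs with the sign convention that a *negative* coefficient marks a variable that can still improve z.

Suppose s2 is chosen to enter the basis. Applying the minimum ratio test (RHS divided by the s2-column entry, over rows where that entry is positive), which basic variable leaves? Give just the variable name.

x1

Ratios: row 1 (x2): entry -2/11 ≤ 0, skip; row 2 (x1): (48/11)/(3/11) = 16.
Minimum ratio 16 is in the x1 row, so x1 leaves.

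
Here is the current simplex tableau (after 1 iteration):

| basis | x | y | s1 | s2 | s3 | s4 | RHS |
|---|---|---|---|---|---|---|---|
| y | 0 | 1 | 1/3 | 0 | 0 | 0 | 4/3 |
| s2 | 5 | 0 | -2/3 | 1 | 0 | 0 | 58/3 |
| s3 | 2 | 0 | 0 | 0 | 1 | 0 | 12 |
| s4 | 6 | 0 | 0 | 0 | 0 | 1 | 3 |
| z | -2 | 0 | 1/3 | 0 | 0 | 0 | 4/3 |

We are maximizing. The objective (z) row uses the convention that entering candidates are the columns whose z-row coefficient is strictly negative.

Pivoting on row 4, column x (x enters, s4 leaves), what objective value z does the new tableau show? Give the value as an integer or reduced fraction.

7/3

Minimum ratio for x: 3/6 = 1/2.
z changes by −(z-row coeff of x)·ratio = −(-2)·(1/2) = 1.
New z = 4/3 + 1 = 7/3.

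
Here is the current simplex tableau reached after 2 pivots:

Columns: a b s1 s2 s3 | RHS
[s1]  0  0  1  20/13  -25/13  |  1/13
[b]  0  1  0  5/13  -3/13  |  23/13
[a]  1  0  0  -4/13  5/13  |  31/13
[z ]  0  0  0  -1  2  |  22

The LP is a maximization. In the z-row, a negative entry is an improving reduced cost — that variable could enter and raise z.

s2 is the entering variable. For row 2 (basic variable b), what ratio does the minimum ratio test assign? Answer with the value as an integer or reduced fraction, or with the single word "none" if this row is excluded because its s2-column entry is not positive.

23/5

Ratio = RHS / (s2 entry) = (23/13) / (5/13) = 23/5.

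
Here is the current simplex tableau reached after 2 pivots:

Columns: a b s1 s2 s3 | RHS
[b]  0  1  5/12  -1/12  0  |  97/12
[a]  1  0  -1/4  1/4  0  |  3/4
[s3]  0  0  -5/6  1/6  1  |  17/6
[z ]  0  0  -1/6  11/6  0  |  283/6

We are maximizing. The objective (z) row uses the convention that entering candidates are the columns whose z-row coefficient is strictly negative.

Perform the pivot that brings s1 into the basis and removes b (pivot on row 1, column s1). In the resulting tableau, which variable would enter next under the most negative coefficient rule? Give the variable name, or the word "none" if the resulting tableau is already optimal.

none

Pivot element 5/12. New z-row = old z-row − (-1/6)·(row 1/(5/12)).
Updated z-row coefficients: a: 0, b: 2/5, s1: 0, s2: 9/5, s3: 0.
No coefficient is strictly negative; the tableau after this pivot is optimal.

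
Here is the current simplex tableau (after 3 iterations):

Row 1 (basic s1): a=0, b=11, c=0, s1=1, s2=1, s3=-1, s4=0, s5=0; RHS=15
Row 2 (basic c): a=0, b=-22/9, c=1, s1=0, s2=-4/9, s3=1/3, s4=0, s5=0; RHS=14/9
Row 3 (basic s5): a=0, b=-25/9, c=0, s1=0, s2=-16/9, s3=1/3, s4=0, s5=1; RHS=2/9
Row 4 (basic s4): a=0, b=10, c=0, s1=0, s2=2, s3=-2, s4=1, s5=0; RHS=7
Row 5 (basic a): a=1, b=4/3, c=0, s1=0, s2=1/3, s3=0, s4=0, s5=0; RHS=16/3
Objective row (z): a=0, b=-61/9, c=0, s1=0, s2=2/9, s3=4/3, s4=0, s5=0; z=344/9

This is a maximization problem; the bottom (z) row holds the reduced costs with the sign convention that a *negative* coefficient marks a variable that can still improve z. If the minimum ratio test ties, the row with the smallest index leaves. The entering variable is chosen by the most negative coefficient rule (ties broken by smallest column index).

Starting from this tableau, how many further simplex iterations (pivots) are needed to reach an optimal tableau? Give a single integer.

pivot: b in, s4 out → z = 1289/30
pivot: s3 in, s1 out → z = 4655/108
No improving column remains; optimal.

2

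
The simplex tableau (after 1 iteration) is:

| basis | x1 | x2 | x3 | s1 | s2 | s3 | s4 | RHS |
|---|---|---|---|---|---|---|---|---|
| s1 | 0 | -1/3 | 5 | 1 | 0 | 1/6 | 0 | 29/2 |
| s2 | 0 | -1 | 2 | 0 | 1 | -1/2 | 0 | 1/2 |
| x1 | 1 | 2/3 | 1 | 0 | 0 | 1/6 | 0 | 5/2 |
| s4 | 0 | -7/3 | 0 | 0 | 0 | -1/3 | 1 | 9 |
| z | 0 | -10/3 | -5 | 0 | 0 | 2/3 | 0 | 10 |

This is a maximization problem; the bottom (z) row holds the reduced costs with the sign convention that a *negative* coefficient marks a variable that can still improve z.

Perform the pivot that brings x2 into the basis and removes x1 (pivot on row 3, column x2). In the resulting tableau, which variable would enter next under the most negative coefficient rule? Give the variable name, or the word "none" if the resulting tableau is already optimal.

Pivot element 2/3. New z-row = old z-row − (-10/3)·(row 3/(2/3)).
Updated z-row coefficients: x1: 5, x2: 0, x3: 0, s1: 0, s2: 0, s3: 3/2, s4: 0.
No coefficient is strictly negative; the tableau after this pivot is optimal.

none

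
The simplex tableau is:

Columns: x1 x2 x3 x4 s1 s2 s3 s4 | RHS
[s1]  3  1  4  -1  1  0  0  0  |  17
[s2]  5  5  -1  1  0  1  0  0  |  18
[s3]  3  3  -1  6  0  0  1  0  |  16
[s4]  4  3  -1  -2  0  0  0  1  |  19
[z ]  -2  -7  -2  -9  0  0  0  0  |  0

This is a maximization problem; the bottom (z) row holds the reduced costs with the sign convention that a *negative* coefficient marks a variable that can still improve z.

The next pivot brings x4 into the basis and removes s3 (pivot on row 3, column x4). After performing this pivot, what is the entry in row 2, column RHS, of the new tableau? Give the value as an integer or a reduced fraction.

46/3

Pivot element is row 3, column x4: 6.
Normalize row 3: new (row 3, RHS) = 16/6 = 8/3.
row 2 ← row 2 − 1·(new row 3): 18 − 1·(8/3) = 46/3.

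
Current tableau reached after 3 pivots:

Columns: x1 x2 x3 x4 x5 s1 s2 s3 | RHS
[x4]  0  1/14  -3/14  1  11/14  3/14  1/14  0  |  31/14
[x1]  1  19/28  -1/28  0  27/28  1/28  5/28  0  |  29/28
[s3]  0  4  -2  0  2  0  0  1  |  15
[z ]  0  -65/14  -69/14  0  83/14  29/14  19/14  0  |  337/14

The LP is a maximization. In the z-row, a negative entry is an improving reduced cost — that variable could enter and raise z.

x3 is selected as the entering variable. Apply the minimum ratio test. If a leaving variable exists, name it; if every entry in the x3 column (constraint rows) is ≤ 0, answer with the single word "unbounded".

x3-column entries: row 1: -3/14, row 2: -1/28, row 3: -2. All ≤ 0, so x3 can increase without bound; the LP is unbounded in this direction.

unbounded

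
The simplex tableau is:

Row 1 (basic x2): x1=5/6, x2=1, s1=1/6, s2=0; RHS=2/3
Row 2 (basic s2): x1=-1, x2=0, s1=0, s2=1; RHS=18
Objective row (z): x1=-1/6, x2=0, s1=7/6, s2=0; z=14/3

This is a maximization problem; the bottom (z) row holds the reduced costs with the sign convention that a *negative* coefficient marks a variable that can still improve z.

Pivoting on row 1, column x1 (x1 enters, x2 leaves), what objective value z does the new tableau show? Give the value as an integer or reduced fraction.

24/5

Minimum ratio for x1: (2/3)/(5/6) = 4/5.
z changes by −(z-row coeff of x1)·ratio = −(-1/6)·(4/5) = 2/15.
New z = 14/3 + (2/15) = 24/5.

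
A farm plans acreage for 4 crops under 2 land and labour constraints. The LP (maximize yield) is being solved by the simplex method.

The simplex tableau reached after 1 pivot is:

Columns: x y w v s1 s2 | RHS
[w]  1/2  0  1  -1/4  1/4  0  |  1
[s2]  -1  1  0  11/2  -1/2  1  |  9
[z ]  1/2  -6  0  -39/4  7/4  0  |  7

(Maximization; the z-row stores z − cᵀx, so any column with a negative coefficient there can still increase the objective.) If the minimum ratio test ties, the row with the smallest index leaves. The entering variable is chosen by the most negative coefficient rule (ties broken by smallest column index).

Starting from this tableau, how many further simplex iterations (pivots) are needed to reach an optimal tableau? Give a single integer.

3

pivot: v in, s2 out → z = 505/22
pivot: y in, v out → z = 61
pivot: x in, w out → z = 72
No improving column remains; optimal.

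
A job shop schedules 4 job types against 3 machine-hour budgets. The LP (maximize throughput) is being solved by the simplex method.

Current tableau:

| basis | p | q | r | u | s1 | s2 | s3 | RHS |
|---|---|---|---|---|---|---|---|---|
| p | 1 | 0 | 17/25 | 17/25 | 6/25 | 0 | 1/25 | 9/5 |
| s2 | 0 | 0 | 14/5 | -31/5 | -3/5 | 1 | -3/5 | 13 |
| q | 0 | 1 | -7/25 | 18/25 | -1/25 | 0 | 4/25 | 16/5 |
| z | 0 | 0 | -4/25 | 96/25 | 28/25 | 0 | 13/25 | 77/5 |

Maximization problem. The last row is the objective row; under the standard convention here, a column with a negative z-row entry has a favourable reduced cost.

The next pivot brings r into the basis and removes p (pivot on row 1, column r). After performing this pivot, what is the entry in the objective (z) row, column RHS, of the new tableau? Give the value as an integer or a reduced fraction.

269/17

Pivot element is row 1, column r: 17/25.
Normalize row 1: new (row 1, RHS) = (9/5)/(17/25) = 45/17.
z-row ← z-row − (-4/25)·(new row 1): 77/5 − (-4/25)·(45/17) = 269/17.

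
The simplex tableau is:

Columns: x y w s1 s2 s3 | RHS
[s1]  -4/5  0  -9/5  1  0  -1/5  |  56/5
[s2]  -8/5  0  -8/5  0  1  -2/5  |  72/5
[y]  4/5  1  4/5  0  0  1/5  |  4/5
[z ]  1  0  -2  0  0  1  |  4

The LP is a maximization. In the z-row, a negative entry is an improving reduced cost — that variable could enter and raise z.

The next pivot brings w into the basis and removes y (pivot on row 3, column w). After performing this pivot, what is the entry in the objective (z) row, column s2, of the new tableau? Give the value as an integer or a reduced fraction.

Pivot element is row 3, column w: 4/5.
Normalize row 3: new (row 3, s2) = 0/(4/5) = 0.
z-row ← z-row − (-2)·(new row 3): 0 − (-2)·0 = 0.

0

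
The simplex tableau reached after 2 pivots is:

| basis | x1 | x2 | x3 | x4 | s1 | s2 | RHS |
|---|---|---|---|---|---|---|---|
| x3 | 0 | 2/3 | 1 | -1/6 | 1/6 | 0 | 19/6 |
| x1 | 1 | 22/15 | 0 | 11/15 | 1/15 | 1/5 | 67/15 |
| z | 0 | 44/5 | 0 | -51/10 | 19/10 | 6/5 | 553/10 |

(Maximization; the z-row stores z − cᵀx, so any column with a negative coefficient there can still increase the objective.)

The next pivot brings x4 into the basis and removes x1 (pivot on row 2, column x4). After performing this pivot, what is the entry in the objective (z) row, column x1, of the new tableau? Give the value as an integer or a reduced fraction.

153/22

Pivot element is row 2, column x4: 11/15.
Normalize row 2: new (row 2, x1) = 1/(11/15) = 15/11.
z-row ← z-row − (-51/10)·(new row 2): 0 − (-51/10)·(15/11) = 153/22.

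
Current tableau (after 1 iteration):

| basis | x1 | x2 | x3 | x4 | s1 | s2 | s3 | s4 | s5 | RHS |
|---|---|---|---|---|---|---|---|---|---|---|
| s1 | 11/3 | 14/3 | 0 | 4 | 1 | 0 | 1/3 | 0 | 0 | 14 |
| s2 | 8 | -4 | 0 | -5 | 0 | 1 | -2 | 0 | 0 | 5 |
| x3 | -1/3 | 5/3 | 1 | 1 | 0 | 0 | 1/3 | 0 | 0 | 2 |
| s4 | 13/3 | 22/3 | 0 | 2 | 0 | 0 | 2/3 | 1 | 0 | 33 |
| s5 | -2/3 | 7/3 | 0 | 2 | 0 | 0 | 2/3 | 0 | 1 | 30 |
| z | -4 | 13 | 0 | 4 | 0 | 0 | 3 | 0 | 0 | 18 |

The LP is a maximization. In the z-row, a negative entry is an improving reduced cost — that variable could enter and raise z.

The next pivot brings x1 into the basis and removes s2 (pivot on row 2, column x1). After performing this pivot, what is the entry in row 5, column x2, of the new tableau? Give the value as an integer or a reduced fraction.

2

Pivot element is row 2, column x1: 8.
Normalize row 2: new (row 2, x2) = (-4)/8 = -1/2.
row 5 ← row 5 − (-2/3)·(new row 2): 7/3 − (-2/3)·(-1/2) = 2.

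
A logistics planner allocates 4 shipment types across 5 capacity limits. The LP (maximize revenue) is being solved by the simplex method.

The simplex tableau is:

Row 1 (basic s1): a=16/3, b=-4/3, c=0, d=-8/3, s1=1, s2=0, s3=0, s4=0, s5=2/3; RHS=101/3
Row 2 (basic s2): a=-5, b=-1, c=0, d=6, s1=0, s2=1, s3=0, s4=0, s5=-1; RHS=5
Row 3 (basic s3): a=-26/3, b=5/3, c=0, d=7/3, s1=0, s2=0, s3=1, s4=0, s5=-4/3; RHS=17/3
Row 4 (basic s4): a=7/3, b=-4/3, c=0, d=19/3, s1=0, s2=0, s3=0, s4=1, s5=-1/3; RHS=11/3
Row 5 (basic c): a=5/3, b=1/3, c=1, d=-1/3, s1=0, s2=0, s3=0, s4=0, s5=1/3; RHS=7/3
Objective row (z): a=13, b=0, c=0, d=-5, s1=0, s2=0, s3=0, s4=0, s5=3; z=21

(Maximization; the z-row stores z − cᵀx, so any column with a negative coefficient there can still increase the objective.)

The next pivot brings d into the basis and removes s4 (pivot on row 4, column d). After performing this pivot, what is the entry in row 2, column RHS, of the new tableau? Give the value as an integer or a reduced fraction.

Pivot element is row 4, column d: 19/3.
Normalize row 4: new (row 4, RHS) = (11/3)/(19/3) = 11/19.
row 2 ← row 2 − 6·(new row 4): 5 − 6·(11/19) = 29/19.

29/19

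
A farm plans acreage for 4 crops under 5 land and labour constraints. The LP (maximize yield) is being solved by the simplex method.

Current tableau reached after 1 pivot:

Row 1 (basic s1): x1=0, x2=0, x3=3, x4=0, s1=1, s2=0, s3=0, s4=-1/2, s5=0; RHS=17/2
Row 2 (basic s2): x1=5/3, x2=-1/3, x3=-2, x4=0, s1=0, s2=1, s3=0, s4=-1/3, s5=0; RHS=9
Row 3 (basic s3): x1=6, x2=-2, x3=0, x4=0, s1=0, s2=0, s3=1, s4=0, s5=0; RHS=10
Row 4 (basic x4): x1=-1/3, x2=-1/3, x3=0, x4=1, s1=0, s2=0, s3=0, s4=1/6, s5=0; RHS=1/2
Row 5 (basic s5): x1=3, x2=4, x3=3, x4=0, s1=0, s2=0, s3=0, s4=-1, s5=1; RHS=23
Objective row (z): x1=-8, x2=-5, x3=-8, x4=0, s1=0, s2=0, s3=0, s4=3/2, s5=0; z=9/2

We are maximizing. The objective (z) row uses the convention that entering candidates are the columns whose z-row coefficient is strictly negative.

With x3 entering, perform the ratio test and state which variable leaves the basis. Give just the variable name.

Ratios: row 1 (s1): (17/2)/3 = 17/6; row 2 (s2): entry -2 ≤ 0, skip; row 3 (s3): entry 0 ≤ 0, skip; row 4 (x4): entry 0 ≤ 0, skip; row 5 (s5): 23/3 = 23/3.
Minimum ratio 17/6 is in the s1 row, so s1 leaves.

s1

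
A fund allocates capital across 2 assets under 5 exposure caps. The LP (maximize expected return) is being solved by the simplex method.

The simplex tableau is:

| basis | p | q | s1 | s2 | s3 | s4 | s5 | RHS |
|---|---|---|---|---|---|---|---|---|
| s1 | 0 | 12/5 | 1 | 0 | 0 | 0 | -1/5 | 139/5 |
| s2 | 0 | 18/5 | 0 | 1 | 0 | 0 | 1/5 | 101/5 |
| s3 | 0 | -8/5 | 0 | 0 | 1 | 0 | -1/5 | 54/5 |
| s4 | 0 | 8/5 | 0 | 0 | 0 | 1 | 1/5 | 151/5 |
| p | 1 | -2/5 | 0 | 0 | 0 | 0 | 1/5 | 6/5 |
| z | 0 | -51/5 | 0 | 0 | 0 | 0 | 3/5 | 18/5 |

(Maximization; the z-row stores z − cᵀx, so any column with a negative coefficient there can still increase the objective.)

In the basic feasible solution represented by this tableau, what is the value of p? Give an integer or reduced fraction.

p is basic (row 5); its value is the RHS of that row: 6/5.

6/5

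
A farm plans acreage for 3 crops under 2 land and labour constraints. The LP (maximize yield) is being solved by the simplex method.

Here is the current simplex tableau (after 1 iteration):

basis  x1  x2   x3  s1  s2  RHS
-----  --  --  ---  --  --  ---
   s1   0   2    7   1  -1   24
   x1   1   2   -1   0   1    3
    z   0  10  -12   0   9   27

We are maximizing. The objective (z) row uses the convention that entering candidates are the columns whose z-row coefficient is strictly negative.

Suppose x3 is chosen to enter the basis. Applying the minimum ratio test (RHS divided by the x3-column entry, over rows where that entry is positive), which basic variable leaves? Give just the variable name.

Ratios: row 1 (s1): 24/7 = 24/7; row 2 (x1): entry -1 ≤ 0, skip.
Minimum ratio 24/7 is in the s1 row, so s1 leaves.

s1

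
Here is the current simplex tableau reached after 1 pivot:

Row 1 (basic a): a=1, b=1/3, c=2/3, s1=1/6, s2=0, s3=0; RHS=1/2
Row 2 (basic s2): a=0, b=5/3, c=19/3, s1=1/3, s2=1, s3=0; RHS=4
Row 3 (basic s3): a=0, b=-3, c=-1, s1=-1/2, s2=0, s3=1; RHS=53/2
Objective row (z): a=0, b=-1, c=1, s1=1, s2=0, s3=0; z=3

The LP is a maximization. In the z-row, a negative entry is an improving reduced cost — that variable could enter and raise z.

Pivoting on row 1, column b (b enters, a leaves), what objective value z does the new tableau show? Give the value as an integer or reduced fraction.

Minimum ratio for b: (1/2)/(1/3) = 3/2.
z changes by −(z-row coeff of b)·ratio = −(-1)·(3/2) = 3/2.
New z = 3 + (3/2) = 9/2.

9/2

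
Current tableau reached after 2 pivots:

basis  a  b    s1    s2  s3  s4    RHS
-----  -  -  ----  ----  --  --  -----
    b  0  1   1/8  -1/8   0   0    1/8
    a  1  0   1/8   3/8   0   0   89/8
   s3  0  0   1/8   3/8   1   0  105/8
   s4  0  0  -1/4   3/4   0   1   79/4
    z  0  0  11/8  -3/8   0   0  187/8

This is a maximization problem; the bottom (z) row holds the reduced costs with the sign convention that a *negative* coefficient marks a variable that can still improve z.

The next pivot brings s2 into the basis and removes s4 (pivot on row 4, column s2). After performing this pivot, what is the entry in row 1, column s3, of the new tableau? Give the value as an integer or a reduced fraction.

Pivot element is row 4, column s2: 3/4.
Normalize row 4: new (row 4, s3) = 0/(3/4) = 0.
row 1 ← row 1 − (-1/8)·(new row 4): 0 − (-1/8)·0 = 0.

0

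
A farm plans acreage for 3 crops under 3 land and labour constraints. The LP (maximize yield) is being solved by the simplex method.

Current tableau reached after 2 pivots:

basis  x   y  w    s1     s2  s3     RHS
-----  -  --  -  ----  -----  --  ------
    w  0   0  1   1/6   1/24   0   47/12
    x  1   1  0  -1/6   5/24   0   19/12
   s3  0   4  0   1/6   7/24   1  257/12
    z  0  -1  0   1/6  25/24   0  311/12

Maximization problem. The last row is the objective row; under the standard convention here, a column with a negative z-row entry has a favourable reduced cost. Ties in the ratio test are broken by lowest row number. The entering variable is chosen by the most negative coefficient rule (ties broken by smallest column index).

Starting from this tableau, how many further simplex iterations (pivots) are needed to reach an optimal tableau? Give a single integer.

pivot: y in, x out → z = 55/2
No improving column remains; optimal.

1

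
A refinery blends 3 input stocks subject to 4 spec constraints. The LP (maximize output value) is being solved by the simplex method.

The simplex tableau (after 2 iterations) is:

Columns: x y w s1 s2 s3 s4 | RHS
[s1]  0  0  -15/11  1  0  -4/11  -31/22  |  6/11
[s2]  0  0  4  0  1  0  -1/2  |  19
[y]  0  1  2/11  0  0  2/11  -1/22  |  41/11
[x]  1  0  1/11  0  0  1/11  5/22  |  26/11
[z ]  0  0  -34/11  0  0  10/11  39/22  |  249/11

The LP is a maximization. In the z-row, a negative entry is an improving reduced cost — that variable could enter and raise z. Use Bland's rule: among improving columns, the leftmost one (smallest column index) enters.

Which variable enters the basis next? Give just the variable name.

Objective-row coefficients: x: 0, y: 0, w: -34/11, s1: 0, s2: 0, s3: 10/11, s4: 39/22.
Improving columns: w. Bland's rule picks the smallest column index → w.

w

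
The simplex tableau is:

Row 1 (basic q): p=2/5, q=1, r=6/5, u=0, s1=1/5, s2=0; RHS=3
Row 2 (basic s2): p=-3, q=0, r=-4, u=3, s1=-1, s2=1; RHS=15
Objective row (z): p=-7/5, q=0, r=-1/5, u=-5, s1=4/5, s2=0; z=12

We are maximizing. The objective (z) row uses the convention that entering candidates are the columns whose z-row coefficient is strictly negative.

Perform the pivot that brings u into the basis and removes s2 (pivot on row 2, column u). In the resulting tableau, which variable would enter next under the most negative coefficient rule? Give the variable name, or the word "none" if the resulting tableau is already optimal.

Pivot element 3. New z-row = old z-row − (-5)·(row 2/3).
Updated z-row coefficients: p: -32/5, q: 0, r: -103/15, u: 0, s1: -13/15, s2: 5/3.
The most negative is -103/15 in column r, so r would enter next.

r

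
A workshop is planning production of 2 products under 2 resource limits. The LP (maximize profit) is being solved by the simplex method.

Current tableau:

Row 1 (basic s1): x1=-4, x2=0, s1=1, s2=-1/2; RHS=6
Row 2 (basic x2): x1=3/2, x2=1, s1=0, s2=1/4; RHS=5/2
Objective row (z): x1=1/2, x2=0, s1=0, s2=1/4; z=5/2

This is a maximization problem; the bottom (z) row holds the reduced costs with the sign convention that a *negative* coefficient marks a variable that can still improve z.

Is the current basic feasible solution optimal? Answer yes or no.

No objective-row coefficient is strictly negative, so no entering variable exists; the tableau is optimal.

yes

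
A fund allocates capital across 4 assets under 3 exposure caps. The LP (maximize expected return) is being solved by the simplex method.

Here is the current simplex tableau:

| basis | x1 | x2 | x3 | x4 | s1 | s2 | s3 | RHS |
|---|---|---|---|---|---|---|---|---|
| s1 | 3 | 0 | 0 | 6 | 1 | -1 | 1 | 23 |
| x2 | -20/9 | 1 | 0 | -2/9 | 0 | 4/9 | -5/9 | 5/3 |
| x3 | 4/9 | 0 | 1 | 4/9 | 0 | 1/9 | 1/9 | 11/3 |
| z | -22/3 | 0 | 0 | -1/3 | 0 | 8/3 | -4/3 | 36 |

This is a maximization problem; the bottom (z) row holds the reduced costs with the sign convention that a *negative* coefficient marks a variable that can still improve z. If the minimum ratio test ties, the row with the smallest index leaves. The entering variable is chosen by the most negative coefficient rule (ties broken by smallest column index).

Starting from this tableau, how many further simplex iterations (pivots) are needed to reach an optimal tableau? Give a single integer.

1

pivot: x1 in, s1 out → z = 830/9
No improving column remains; optimal.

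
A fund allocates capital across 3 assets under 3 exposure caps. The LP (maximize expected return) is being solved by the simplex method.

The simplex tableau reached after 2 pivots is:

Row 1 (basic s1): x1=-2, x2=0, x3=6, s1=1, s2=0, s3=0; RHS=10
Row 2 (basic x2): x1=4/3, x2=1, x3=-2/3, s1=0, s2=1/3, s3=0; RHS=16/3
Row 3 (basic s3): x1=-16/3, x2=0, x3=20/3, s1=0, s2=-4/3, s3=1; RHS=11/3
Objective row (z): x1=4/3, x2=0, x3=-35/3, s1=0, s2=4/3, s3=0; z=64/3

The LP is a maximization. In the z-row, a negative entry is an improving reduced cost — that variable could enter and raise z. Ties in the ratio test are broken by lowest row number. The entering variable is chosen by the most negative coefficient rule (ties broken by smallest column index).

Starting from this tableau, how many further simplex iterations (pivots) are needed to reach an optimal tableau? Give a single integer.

3

pivot: x3 in, s3 out → z = 111/4
pivot: x1 in, s1 out → z = 1313/28
pivot: s3 in, x2 out → z = 278/5
No improving column remains; optimal.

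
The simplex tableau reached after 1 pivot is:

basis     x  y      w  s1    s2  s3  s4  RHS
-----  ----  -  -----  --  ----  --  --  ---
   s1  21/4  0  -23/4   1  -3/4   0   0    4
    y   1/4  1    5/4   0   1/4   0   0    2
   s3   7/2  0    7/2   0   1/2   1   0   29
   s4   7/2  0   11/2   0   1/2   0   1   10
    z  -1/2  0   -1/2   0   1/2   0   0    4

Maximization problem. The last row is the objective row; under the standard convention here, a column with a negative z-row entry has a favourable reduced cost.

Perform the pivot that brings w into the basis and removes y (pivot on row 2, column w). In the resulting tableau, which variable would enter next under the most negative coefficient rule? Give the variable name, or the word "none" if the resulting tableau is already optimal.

Pivot element 5/4. New z-row = old z-row − (-1/2)·(row 2/(5/4)).
Updated z-row coefficients: x: -2/5, y: 2/5, w: 0, s1: 0, s2: 3/5, s3: 0, s4: 0.
The most negative is -2/5 in column x, so x would enter next.

x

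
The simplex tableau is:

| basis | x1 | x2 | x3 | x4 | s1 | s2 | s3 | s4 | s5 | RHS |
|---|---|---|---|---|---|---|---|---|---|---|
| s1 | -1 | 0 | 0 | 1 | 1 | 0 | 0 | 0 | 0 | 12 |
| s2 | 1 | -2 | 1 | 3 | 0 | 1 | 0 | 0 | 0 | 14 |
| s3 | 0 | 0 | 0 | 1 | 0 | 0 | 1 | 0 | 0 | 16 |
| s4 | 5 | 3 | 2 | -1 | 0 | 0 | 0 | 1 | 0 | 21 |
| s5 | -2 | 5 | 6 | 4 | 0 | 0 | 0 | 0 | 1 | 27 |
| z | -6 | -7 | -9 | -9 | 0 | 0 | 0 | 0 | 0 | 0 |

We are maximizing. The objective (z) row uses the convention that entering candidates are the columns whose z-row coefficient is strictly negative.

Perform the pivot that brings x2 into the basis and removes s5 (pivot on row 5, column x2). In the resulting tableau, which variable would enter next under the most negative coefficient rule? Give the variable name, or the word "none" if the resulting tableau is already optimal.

Pivot element 5. New z-row = old z-row − (-7)·(row 5/5).
Updated z-row coefficients: x1: -44/5, x2: 0, x3: -3/5, x4: -17/5, s1: 0, s2: 0, s3: 0, s4: 0, s5: 7/5.
The most negative is -44/5 in column x1, so x1 would enter next.

x1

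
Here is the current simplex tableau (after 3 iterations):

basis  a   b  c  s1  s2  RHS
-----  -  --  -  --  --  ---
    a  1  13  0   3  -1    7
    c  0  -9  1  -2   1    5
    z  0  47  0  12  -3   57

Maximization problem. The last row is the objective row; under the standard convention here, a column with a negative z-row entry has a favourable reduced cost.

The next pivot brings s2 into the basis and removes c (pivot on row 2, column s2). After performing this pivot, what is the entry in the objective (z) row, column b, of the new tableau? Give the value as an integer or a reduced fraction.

20

Pivot element is row 2, column s2: 1.
Normalize row 2: new (row 2, b) = (-9)/1 = -9.
z-row ← z-row − (-3)·(new row 2): 47 − (-3)·(-9) = 20.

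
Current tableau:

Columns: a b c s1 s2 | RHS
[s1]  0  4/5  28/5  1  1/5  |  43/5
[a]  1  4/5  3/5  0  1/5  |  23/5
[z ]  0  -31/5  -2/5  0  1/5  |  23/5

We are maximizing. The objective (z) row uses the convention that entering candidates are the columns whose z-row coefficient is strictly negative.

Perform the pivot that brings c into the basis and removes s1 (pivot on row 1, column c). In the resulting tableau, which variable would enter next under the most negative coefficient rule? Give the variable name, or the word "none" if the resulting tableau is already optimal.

b

Pivot element 28/5. New z-row = old z-row − (-2/5)·(row 1/(28/5)).
Updated z-row coefficients: a: 0, b: -43/7, c: 0, s1: 1/14, s2: 3/14.
The most negative is -43/7 in column b, so b would enter next.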